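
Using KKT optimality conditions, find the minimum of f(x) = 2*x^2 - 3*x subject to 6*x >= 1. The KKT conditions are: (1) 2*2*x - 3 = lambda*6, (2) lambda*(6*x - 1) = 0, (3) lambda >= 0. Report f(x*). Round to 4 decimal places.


Step 1: Try lambda = 0 (constraint inactive).
Stationarity: 2*2*x - 3 = 0
x* = 3/(2*2) = 0.75
Check constraint: 6*0.75 = 4.5 >= 1 -- satisfied.
Step 2: Compute optimal value.
f(x*) = 2*0.75^2 - 3*0.75 = -1.125


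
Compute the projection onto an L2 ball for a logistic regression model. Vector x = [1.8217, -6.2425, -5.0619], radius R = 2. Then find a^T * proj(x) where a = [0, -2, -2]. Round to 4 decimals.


Step 1: Compute ||x|| (intermediates to 6 decimals).
||x|| = sqrt(1.8217^2 + (-6.2425)^2 + (-5.0619)^2) = 8.240766
Step 2: Project.
Since ||x|| > R, scale = R/||x|| = 2/8.240766 = 0.242696, proj(x) = scale * x
proj(x) = [0.442119, -1.51503, -1.228503]
Step 3: Dot product.
a^T * proj(x) = 0*0.442119 - 2*(-1.51503) - 2*(-1.228503) = 5.4871


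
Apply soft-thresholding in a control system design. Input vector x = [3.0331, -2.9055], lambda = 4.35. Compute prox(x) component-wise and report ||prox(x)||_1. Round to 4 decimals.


Soft-thresholding with lambda = 4.35:
prox(3.0331) = sign(3.0331)*max(|3.0331| - 4.35, 0) = 0.0
prox(-2.9055) = sign(-2.9055)*max(|-2.9055| - 4.35, 0) = 0.0
prox(x) = [0.0, 0.0]
||prox(x)||_1 = 0.0 + 0.0 = 0.0


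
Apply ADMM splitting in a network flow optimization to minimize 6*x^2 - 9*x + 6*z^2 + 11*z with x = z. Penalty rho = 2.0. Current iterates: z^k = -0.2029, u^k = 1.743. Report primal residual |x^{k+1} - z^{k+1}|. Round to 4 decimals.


ADMM iteration with rho = 2.0, z^k = -0.2029, u^k = 1.743
Step 1: x-update.
Minimize 6*x^2 - 9*x + (2.0/2)*(x + 0.2029 + 1.743)^2
FOC: (2*6 + 2.0)*x = 9 + 2.0*(-0.2029 - 1.743)
x^{k+1} = 0.3649
Step 2: z-update.
Minimize 6*z^2 + 11*z + (2.0/2)*(0.3649 - z + 1.743)^2
FOC: (2*6 + 2.0)*z = -11 + 2.0*(0.3649 + 1.743)
z^{k+1} = -0.4846
Step 3: u-update.
u^{k+1} = 1.743 + 0.3649 + 0.4846 = 2.5925
Step 4: Primal residual = |0.3649 + 0.4846| = 0.8495


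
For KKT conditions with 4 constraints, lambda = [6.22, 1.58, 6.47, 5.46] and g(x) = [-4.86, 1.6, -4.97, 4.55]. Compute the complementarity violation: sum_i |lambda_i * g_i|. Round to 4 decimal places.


KKT complementary slackness check:
lambda_1 * g_1 = 6.22 * -4.86 = -30.2292
lambda_2 * g_2 = 1.58 * 1.6 = 2.528
lambda_3 * g_3 = 6.47 * -4.97 = -32.1559
lambda_4 * g_4 = 5.46 * 4.55 = 24.843
Total violation = 30.2292 + 2.528 + 32.1559 + 24.843 = 89.7561


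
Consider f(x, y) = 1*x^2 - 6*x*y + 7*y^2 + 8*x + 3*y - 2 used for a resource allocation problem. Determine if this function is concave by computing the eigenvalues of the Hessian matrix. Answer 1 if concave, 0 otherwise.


The Hessian of f(x,y) = 1*x^2 - 6*x*y + 7*y^2 + 8*x + 3*y - 2 is:
H = [[2, -6], [-6, 14]]
Trace = 2 + 14 = 16
Determinant = 2*14 - (-6)^2 = -8
Discriminant = (16)^2 - 4*-8 = 288.0
Eigenvalues: lambda_1 = -0.4853, lambda_2 = 16.4853
The function is not concave.

0


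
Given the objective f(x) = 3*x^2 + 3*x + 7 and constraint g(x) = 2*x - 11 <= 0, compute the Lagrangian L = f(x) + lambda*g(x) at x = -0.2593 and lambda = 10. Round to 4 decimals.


Step 1: Evaluate f(x).
f(-0.2593) = 3*(-0.2593)^2 + 3*(-0.2593) + 7 = 6.4238
Step 2: Evaluate g(x).
g(-0.2593) = 2*-0.2593 - 11 = -11.5186
Step 3: Compute Lagrangian.
L = 6.4238 + 10*-11.5186 = -108.7622


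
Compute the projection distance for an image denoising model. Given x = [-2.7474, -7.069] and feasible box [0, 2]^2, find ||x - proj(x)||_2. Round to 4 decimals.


Project each component onto [0, 2].
clip(-2.7474) = 0.0, clip(-7.069) = 0.0
Projection = [0.0, 0.0]
Squared diffs: [7.5482, 49.9708]
Distance = sqrt(57.519) = 7.5841


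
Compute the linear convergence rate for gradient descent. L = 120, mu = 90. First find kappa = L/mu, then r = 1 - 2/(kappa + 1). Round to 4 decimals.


Step 1: Compute the condition number.
kappa = L/mu = 120/90 = 1.3333
Step 2: Compute the convergence rate.
r = 1 - 2/(kappa + 1) = 1 - 2*mu/(L + mu) = (L - mu)/(L + mu) = 30/210 = 0.1429


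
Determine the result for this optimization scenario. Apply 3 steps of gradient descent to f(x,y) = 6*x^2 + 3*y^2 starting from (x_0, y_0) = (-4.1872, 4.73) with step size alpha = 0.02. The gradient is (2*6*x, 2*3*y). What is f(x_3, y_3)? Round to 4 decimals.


Gradient descent on f(x,y) = 6*x^2 + 3*y^2.
Starting point: (-4.1872, 4.73), alpha = 0.02
Step 1: grad_x = 2*6*-4.1872 = -50.2464, grad_y = 2*3*4.73 = 28.38
  x_1 = -4.1872 - 0.02*-50.2464 = -3.1823
  y_1 = 4.73 - 0.02*28.38 = 4.1624
Step 2: grad_x = 2*6*-3.1823 = -38.1873, grad_y = 2*3*4.1624 = 24.9744
  x_2 = -3.1823 - 0.02*-38.1873 = -2.4185
  y_2 = 4.1624 - 0.02*24.9744 = 3.6629
Step 3: grad_x = 2*6*-2.4185 = -29.0223, grad_y = 2*3*3.6629 = 21.9775
  x_3 = -2.4185 - 0.02*-29.0223 = -1.8381
  y_3 = 3.6629 - 0.02*21.9775 = 3.2234
f(-1.8381, 3.2234) = 6*(-1.8381)^2 + 3*3.2234^2 = 51.4414


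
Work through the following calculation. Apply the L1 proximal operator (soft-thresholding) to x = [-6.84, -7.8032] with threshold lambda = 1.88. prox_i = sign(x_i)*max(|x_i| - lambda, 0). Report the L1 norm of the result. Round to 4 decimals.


Soft-thresholding with lambda = 1.88:
prox(-6.84) = sign(-6.84)*max(|-6.84| - 1.88, 0) = -4.96
prox(-7.8032) = sign(-7.8032)*max(|-7.8032| - 1.88, 0) = -5.9232
prox(x) = [-4.96, -5.9232]
||prox(x)||_1 = 4.96 + 5.9232 = 10.8832


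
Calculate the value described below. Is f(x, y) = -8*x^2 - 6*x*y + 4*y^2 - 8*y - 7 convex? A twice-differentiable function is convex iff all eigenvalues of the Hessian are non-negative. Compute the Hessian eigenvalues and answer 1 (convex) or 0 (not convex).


The Hessian of f(x,y) = -8*x^2 - 6*x*y + 4*y^2 - 8*y - 7 is:
H = [[-16, -6], [-6, 8]]
Trace = -16 + 8 = -8
Determinant = -16*8 - (-6)^2 = -164
Discriminant = (-8)^2 - 4*-164 = 720.0
Eigenvalues: lambda_1 = -17.4164, lambda_2 = 9.4164
The function is not convex.

0


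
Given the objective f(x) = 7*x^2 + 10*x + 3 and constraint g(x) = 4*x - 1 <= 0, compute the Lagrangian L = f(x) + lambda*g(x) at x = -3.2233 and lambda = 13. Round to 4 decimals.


Step 1: Evaluate f(x).
f(-3.2233) = 7*(-3.2233)^2 + 10*(-3.2233) + 3 = 43.4946
Step 2: Evaluate g(x).
g(-3.2233) = 4*-3.2233 - 1 = -13.8932
Step 3: Compute Lagrangian.
L = 43.4946 + 13*-13.8932 = -137.117


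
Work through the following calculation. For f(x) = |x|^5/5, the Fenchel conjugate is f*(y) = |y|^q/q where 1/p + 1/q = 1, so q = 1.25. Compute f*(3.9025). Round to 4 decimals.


The conjugate exponent q satisfies 1/p + 1/q = 1.
p = 5, so q = 5/(5 - 1) = 1.25
|y|^q = 3.9025^1.25 = 5.485
f*(3.9025) = 5.485 / 1.25 = 4.388


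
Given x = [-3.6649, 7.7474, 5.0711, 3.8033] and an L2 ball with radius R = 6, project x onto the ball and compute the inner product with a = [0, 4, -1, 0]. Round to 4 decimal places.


Step 1: Compute ||x|| (intermediates to 6 decimals).
||x|| = sqrt((-3.6649)^2 + 7.7474^2 + 5.0711^2 + 3.8033^2) = 10.659965
Step 2: Project.
Since ||x|| > R, scale = R/||x|| = 6/10.659965 = 0.562854, proj(x) = scale * x
proj(x) = [-2.062804, 4.360655, 2.854289, 2.140703]
Step 3: Dot product.
a^T * proj(x) = 0*(-2.062804) + 4*4.360655 - 1*2.854289 + 0*2.140703 = 14.5883


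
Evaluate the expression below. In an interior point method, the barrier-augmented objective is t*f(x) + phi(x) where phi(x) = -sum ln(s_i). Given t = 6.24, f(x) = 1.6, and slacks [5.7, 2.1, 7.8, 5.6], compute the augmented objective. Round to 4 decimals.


Step 1: Compute log-barrier.
ln values: [1.7405, 0.7419, 2.0541, 1.7228]
phi = -(1.7405 + 0.7419 + 2.0541 + 1.7228) = -6.2593
Step 2: Compute augmented objective.
t*f(x) = 6.24*1.6 = 9.984
Total = 9.984 - 6.2593 = 3.7247


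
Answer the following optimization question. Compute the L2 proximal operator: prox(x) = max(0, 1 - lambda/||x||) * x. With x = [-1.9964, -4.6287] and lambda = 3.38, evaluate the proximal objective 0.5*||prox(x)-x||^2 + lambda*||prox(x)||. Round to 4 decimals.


Step 1: Compute ||x||.
||x|| = 5.0409
Step 2: Compute scaling factor.
scale = max(0, 1 - 3.38/5.0409) = 0.3295
Step 3: prox(x) = [-0.6578, -1.5251]
||prox(x)|| = 1.6609
Step 4: Proximal objective.
0.5*||prox-x||^2 = 5.7122
lambda*||prox|| = 5.6138
Total = 11.326


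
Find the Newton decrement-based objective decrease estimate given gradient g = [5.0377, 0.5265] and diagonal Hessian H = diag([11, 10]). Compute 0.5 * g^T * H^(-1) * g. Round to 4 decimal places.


Step 1: H is diagonal, so H^(-1) * g = [0.458, 0.0527].
Step 2: g^T H^(-1) g = sum_i g_i^2 / H_ii
  = (5.0377)^2/11 + (0.5265)^2/10
  = 2.3071 + 0.0277 = 2.3348
Step 3: Objective decrease = 0.5 * g^T H^(-1) g = 1.1674


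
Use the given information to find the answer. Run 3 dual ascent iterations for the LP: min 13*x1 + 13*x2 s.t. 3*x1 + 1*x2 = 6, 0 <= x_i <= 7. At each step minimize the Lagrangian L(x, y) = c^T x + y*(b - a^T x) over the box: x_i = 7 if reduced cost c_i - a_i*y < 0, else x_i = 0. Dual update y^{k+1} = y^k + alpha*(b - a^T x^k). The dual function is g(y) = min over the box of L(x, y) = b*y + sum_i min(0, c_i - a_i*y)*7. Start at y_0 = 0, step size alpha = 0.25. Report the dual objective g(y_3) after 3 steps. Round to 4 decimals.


Dual ascent for LP: min 13*x1 + 13*x2, 3*x1 + 1*x2 = 6, 0 <= x_i <= 7
Step 1: y^k = 0.0, reduced costs: (13.0, 13.0)
  x^k = (0.0, 0.0), subgradient = b - a^T x = 6.0
  y^{k+1} = 0.0 + 0.25*6.0 = 1.5
Step 2: y^k = 1.5, reduced costs: (8.5, 11.5)
  x^k = (0.0, 0.0), subgradient = b - a^T x = 6.0
  y^{k+1} = 1.5 + 0.25*6.0 = 3.0
Step 3: y^k = 3.0, reduced costs: (4.0, 10.0)
  x^k = (0.0, 0.0), subgradient = b - a^T x = 6.0
  y^{k+1} = 3.0 + 0.25*6.0 = 4.5
Dual objective at y_3 = 4.5: reduced costs (-0.5, 8.5), box minimizer x = (7.0, 0.0)
g(y_3) = b*y + (c1 - a1*y)*x1 + (c2 - a2*y)*x2 = 6*4.5 + (-0.5)*7.0 + 8.5*0.0 = 27.0 - 3.5 + 0.0 = 23.5


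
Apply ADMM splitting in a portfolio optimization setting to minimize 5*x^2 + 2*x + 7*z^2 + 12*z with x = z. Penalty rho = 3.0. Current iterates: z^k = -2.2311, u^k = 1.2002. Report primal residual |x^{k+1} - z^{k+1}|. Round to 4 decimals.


ADMM iteration with rho = 3.0, z^k = -2.2311, u^k = 1.2002
Step 1: x-update.
Minimize 5*x^2 + 2*x + (3.0/2)*(x + 2.2311 + 1.2002)^2
FOC: (2*5 + 3.0)*x = -2 + 3.0*(-2.2311 - 1.2002)
x^{k+1} = -0.9457
Step 2: z-update.
Minimize 7*z^2 + 12*z + (3.0/2)*(-0.9457 - z + 1.2002)^2
FOC: (2*7 + 3.0)*z = -12 + 3.0*(-0.9457 + 1.2002)
z^{k+1} = -0.661
Step 3: u-update.
u^{k+1} = 1.2002 - 0.9457 + 0.661 = 0.9155
Step 4: Primal residual = |-0.9457 + 0.661| = 0.2847


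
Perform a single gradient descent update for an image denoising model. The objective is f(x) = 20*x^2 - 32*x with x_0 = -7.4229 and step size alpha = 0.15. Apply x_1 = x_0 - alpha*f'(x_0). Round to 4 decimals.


We compute the gradient at x_0 and apply the update.
f'(x) = 40*x - 32
f'(-7.4229) = 40*-7.4229 - 32 = -328.916
x_1 = -7.4229 - 0.15*-328.916 = 41.9145


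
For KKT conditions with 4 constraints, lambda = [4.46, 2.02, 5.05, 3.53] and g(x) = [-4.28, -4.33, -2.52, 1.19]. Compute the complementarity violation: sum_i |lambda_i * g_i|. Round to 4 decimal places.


KKT complementary slackness check:
lambda_1 * g_1 = 4.46 * -4.28 = -19.0888
lambda_2 * g_2 = 2.02 * -4.33 = -8.7466
lambda_3 * g_3 = 5.05 * -2.52 = -12.726
lambda_4 * g_4 = 3.53 * 1.19 = 4.2007
Total violation = 19.0888 + 8.7466 + 12.726 + 4.2007 = 44.7621


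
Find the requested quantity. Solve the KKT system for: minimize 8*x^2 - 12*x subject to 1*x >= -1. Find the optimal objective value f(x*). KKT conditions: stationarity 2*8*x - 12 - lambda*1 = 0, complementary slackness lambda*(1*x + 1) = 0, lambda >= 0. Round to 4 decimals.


Step 1: Try lambda = 0 (constraint inactive).
Stationarity: 2*8*x - 12 = 0
x* = 12/(2*8) = 0.75
Check constraint: 1*0.75 = 0.75 >= -1 -- satisfied.
Step 2: Compute optimal value.
f(x*) = 8*0.75^2 - 12*0.75 = -4.5


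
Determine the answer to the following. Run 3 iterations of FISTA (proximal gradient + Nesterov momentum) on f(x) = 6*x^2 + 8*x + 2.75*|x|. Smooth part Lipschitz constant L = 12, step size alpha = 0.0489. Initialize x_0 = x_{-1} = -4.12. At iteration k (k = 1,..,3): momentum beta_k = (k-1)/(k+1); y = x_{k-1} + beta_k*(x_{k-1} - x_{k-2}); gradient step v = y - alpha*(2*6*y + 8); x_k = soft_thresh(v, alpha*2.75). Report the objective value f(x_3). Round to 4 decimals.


FISTA on f(x) = 6*x^2 + 8*x + 2.75*|x|
L = 12, alpha = 0.0489
Iteration 1: beta = 0.0, y = -4.12 + 0.0*(-4.12 + 4.12) = -4.12
  grad(y) = -41.44, v = y - alpha*grad = -2.0936
  prox(v) = soft_thresh(-2.0936, 0.1345) = -1.9591
Iteration 2: beta = 0.3333, y = -1.9591 + 0.3333*(-1.9591 + 4.12) = -1.2388
  grad(y) = -6.8657, v = y - alpha*grad = -0.9031
  prox(v) = soft_thresh(-0.9031, 0.1345) = -0.7686
Iteration 3: beta = 0.5, y = -0.7686 + 0.5*(-0.7686 + 1.9591) = -0.1733
  grad(y) = 5.9198, v = y - alpha*grad = -0.4628
  prox(v) = soft_thresh(-0.4628, 0.1345) = -0.3284
f(x_3) = 6*(-0.3284)^2 + 8*(-0.3284) + 2.75*|-0.3284| = -1.077


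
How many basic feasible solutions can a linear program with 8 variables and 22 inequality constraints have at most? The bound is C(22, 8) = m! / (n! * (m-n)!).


Each vertex corresponds to some choice of n active constraints out of m, so the number of vertices is at most C(m, n) = m! / (n!(m-n)!).
m = 22, n = 8
Numerator: 22 * 21 * 20 * 19 * 18 * 17 * 16 * 15
Denominator: 8! = 40320
C(22, 8) = 319770


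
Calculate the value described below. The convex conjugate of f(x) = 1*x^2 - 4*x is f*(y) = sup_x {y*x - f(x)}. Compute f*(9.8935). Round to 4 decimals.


f*(y) = sup_x {y*x - a*x^2 - b*x} = sup_x {(y-b)*x - a*x^2}
FOC: (y - b) - 2a*x = 0 => x* = (y - b)/(2a)
x* = (9.8935 + 4)/(2*1) = 6.9468
f*(9.8935) = (y-b)^2/(4a) = (9.8935 + 4)^2/(4*1)
= 193.0293/4 = 48.2573


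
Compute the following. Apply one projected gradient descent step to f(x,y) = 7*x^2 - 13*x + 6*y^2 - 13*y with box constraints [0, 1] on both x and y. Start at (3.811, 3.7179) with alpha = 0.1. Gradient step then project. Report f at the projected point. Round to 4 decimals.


Step 1: Compute gradient at (3.811, 3.7179).
grad_x = 2*7*3.811 - 13 = 40.354
grad_y = 2*6*3.7179 - 13 = 31.6148
Step 2: Gradient step.
x_raw = 3.811 - 0.1*40.354 = -0.2244
y_raw = 3.7179 - 0.1*31.6148 = 0.5564
Step 3: Project onto [0, 1].
x_proj = clip(-0.2244) = 0.0
y_proj = clip(0.5564) = 0.5564
Step 4: Evaluate f.
f(0.0, 0.5564) = -5.3758


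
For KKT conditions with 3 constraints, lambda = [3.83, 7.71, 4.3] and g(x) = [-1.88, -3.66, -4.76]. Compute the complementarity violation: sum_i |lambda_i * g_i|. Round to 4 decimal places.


KKT complementary slackness check:
lambda_1 * g_1 = 3.83 * -1.88 = -7.2004
lambda_2 * g_2 = 7.71 * -3.66 = -28.2186
lambda_3 * g_3 = 4.3 * -4.76 = -20.468
Total violation = 7.2004 + 28.2186 + 20.468 = 55.887


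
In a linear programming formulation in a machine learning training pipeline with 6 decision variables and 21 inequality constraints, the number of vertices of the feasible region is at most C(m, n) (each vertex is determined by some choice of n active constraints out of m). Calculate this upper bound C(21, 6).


Each vertex corresponds to some choice of n active constraints out of m, so the number of vertices is at most C(m, n) = m! / (n!(m-n)!).
m = 21, n = 6
Numerator: 21 * 20 * 19 * 18 * 17 * 16
Denominator: 6! = 720
C(21, 6) = 54264


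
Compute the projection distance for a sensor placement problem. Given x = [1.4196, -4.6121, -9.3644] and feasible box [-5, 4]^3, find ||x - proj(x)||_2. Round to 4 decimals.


Project each component onto [-5, 4].
clip(1.4196) = 1.4196, clip(-4.6121) = -4.6121, clip(-9.3644) = -5.0
Projection = [1.4196, -4.6121, -5.0]
Squared diffs: [0.0, 0.0, 19.048]
Distance = sqrt(19.048) = 4.3644


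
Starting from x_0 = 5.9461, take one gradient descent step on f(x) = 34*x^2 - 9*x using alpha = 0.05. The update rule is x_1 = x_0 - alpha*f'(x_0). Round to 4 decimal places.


We compute the gradient at x_0 and apply the update.
f'(x) = 68*x - 9
f'(5.9461) = 68*5.9461 - 9 = 395.3348
x_1 = 5.9461 - 0.05*395.3348 = -13.8206


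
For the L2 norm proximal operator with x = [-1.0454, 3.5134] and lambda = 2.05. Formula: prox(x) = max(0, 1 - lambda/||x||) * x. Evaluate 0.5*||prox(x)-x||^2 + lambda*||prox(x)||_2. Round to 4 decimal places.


Step 1: Compute ||x||.
||x|| = 3.6656
Step 2: Compute scaling factor.
scale = max(0, 1 - 2.05/3.6656) = 0.4408
Step 3: prox(x) = [-0.4608, 1.5485]
||prox(x)|| = 1.6156
Step 4: Proximal objective.
0.5*||prox-x||^2 = 2.1013
lambda*||prox|| = 3.312
Total = 5.4133


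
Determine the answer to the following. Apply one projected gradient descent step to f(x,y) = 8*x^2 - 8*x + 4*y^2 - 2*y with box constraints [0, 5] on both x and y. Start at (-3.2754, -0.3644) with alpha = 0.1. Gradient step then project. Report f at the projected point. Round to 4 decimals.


Step 1: Compute gradient at (-3.2754, -0.3644).
grad_x = 2*8*-3.2754 - 8 = -60.4064
grad_y = 2*4*-0.3644 - 2 = -4.9152
Step 2: Gradient step.
x_raw = -3.2754 - 0.1*-60.4064 = 2.7652
y_raw = -0.3644 - 0.1*-4.9152 = 0.1271
Step 3: Project onto [0, 5].
x_proj = clip(2.7652) = 2.7652
y_proj = clip(0.1271) = 0.1271
Step 4: Evaluate f.
f(2.7652, 0.1271) = 38.8609


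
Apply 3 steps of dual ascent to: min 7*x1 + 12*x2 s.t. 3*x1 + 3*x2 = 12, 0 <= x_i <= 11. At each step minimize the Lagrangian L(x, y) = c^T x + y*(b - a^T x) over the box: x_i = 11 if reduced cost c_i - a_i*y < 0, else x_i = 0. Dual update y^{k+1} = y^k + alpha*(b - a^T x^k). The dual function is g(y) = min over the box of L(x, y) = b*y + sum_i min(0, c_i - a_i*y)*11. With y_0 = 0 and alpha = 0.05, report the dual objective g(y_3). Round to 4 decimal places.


Dual ascent for LP: min 7*x1 + 12*x2, 3*x1 + 3*x2 = 12, 0 <= x_i <= 11
Step 1: y^k = 0.0, reduced costs: (7.0, 12.0)
  x^k = (0.0, 0.0), subgradient = b - a^T x = 12.0
  y^{k+1} = 0.0 + 0.05*12.0 = 0.6
Step 2: y^k = 0.6, reduced costs: (5.2, 10.2)
  x^k = (0.0, 0.0), subgradient = b - a^T x = 12.0
  y^{k+1} = 0.6 + 0.05*12.0 = 1.2
Step 3: y^k = 1.2, reduced costs: (3.4, 8.4)
  x^k = (0.0, 0.0), subgradient = b - a^T x = 12.0
  y^{k+1} = 1.2 + 0.05*12.0 = 1.8
Dual objective at y_3 = 1.8: reduced costs (1.6, 6.6), box minimizer x = (0.0, 0.0)
g(y_3) = b*y + (c1 - a1*y)*x1 + (c2 - a2*y)*x2 = 12*1.8 + 1.6*0.0 + 6.6*0.0 = 21.6 + 0.0 + 0.0 = 21.6


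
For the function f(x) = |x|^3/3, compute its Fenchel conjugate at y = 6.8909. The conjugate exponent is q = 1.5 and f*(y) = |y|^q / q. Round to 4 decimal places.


The conjugate exponent q satisfies 1/p + 1/q = 1.
p = 3, so q = 3/(3 - 1) = 1.5
|y|^q = 6.8909^1.5 = 18.089
f*(6.8909) = 18.089 / 1.5 = 12.0593


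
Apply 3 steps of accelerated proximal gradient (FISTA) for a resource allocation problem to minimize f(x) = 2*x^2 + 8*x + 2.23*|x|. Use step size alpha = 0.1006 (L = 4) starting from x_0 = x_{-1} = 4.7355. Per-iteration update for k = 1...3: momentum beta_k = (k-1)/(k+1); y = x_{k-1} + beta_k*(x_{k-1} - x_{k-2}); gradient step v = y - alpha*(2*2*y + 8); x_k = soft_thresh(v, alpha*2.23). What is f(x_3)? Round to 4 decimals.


FISTA on f(x) = 2*x^2 + 8*x + 2.23*|x|
L = 4, alpha = 0.1006
Iteration 1: beta = 0.0, y = 4.7355 + 0.0*(4.7355 - 4.7355) = 4.7355
  grad(y) = 26.942, v = y - alpha*grad = 2.0251
  prox(v) = soft_thresh(2.0251, 0.2243) = 1.8008
Iteration 2: beta = 0.3333, y = 1.8008 + 0.3333*(1.8008 - 4.7355) = 0.8226
  grad(y) = 11.2902, v = y - alpha*grad = -0.3132
  prox(v) = soft_thresh(-0.3132, 0.2243) = -0.0889
Iteration 3: beta = 0.5, y = -0.0889 + 0.5*(-0.0889 - 1.8008) = -1.0337
  grad(y) = 3.865, v = y - alpha*grad = -1.4226
  prox(v) = soft_thresh(-1.4226, 0.2243) = -1.1982
f(x_3) = 2*(-1.1982)^2 + 8*(-1.1982) + 2.23*|-1.1982| = -4.0423


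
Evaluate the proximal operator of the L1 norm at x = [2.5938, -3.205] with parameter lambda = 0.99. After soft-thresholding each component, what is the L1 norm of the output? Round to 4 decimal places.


Soft-thresholding with lambda = 0.99:
prox(2.5938) = sign(2.5938)*max(|2.5938| - 0.99, 0) = 1.6038
prox(-3.205) = sign(-3.205)*max(|-3.205| - 0.99, 0) = -2.215
prox(x) = [1.6038, -2.215]
||prox(x)||_1 = 1.6038 + 2.215 = 3.8188


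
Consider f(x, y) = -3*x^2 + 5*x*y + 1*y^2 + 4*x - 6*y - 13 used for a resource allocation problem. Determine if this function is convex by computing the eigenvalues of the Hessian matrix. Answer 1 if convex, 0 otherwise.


The Hessian of f(x,y) = -3*x^2 + 5*x*y + 1*y^2 + 4*x - 6*y - 13 is:
H = [[-6, 5], [5, 2]]
Trace = -6 + 2 = -4
Determinant = -6*2 - (5)^2 = -37
Discriminant = (-4)^2 - 4*-37 = 164.0
Eigenvalues: lambda_1 = -8.4031, lambda_2 = 4.4031
The function is not convex.

0


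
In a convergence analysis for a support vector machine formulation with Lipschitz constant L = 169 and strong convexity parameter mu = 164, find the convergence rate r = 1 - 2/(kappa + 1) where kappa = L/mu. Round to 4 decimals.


Step 1: Compute the condition number.
kappa = L/mu = 169/164 = 1.0305
Step 2: Compute the convergence rate.
r = 1 - 2/(kappa + 1) = 1 - 2*mu/(L + mu) = (L - mu)/(L + mu) = 5/333 = 0.015


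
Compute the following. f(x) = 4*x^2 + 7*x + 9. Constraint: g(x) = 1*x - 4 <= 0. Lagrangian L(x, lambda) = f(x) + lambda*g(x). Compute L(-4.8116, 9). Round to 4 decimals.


Step 1: Evaluate f(x).
f(-4.8116) = 4*(-4.8116)^2 + 7*(-4.8116) + 9 = 67.9248
Step 2: Evaluate g(x).
g(-4.8116) = 1*-4.8116 - 4 = -8.8116
Step 3: Compute Lagrangian.
L = 67.9248 + 9*-8.8116 = -11.3796


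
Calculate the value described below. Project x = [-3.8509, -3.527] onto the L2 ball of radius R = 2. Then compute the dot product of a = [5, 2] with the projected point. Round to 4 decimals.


Step 1: Compute ||x|| (intermediates to 6 decimals).
||x|| = sqrt((-3.8509)^2 + (-3.527)^2) = 5.221988
Step 2: Project.
Since ||x|| > R, scale = R/||x|| = 2/5.221988 = 0.382996, proj(x) = scale * x
proj(x) = [-1.474879, -1.350827]
Step 3: Dot product.
a^T * proj(x) = 5*(-1.474879) + 2*(-1.350827) = -10.076


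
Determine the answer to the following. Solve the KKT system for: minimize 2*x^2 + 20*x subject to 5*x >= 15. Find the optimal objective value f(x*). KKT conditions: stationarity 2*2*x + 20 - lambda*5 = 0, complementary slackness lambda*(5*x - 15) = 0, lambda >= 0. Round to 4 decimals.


Step 1: Try lambda = 0 (constraint inactive).
x_unc = -20/(2*2) = -5.0
Check: 5*-5.0 = -25.0 < 15 -- violated!
Step 2: Constraint must be active: 5*x = 15
x* = 15/5 = 3.0
lambda = (2*2*3.0 + 20)/5 = 6.4
Step 3: Compute optimal value.
f(x*) = 2*3.0^2 + 20*3.0 = 78.0


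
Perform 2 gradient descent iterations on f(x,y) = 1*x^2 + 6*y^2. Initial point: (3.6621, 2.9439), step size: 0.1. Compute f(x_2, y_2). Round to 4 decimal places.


Gradient descent on f(x,y) = 1*x^2 + 6*y^2.
Starting point: (3.6621, 2.9439), alpha = 0.1
Step 1: grad_x = 2*1*3.6621 = 7.3242, grad_y = 2*6*2.9439 = 35.3268
  x_1 = 3.6621 - 0.1*7.3242 = 2.9297
  y_1 = 2.9439 - 0.1*35.3268 = -0.5888
Step 2: grad_x = 2*1*2.9297 = 5.8594, grad_y = 2*6*-0.5888 = -7.0654
  x_2 = 2.9297 - 0.1*5.8594 = 2.3437
  y_2 = -0.5888 - 0.1*-7.0654 = 0.1178
f(2.3437, 0.1178) = 1*2.3437^2 + 6*0.1178^2 = 5.5763


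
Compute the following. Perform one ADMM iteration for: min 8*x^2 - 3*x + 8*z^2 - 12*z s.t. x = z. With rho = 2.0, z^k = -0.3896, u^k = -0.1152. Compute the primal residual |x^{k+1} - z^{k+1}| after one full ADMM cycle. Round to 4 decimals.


ADMM iteration with rho = 2.0, z^k = -0.3896, u^k = -0.1152
Step 1: x-update.
Minimize 8*x^2 - 3*x + (2.0/2)*(x + 0.3896 - 0.1152)^2
FOC: (2*8 + 2.0)*x = 3 + 2.0*(-0.3896 + 0.1152)
x^{k+1} = 0.1362
Step 2: z-update.
Minimize 8*z^2 - 12*z + (2.0/2)*(0.1362 - z - 0.1152)^2
FOC: (2*8 + 2.0)*z = 12 + 2.0*(0.1362 - 0.1152)
z^{k+1} = 0.669
Step 3: u-update.
u^{k+1} = -0.1152 + 0.1362 - 0.669 = -0.648
Step 4: Primal residual = |0.1362 - 0.669| = 0.5328


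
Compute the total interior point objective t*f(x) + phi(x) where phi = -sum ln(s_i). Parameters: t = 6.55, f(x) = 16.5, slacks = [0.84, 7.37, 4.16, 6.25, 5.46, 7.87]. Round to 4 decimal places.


Step 1: Compute log-barrier.
ln values: [-0.1744, 1.9974, 1.4255, 1.8326, 1.6974, 2.0631]
phi = -(-0.1744 + 1.9974 + 1.4255 + 1.8326 + 1.6974 + 2.0631) = -8.8417
Step 2: Compute augmented objective.
t*f(x) = 6.55*16.5 = 108.075
Total = 108.075 - 8.8417 = 99.2333


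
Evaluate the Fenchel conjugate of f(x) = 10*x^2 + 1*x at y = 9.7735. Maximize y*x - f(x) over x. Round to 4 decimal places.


f*(y) = sup_x {y*x - a*x^2 - b*x} = sup_x {(y-b)*x - a*x^2}
FOC: (y - b) - 2a*x = 0 => x* = (y - b)/(2a)
x* = (9.7735 - 1)/(2*10) = 0.4387
f*(9.7735) = (y-b)^2/(4a) = (9.7735 - 1)^2/(4*10)
= 76.9743/40 = 1.9244


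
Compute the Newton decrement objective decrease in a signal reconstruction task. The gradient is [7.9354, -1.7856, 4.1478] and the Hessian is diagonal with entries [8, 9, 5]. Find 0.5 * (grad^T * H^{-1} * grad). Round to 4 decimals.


Step 1: H is diagonal, so H^(-1) * g = [0.9919, -0.1984, 0.8296].
Step 2: g^T H^(-1) g = sum_i g_i^2 / H_ii
  = (7.9354)^2/8 + (-1.7856)^2/9 + (4.1478)^2/5
  = 7.8713 + 0.3543 + 3.4408 = 11.6664
Step 3: Objective decrease = 0.5 * g^T H^(-1) g = 5.8332


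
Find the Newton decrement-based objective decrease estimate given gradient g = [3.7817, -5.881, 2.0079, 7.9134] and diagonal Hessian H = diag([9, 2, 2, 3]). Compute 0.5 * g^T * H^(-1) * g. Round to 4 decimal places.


Step 1: H is diagonal, so H^(-1) * g = [0.4202, -2.9405, 1.004, 2.6378].
Step 2: g^T H^(-1) g = sum_i g_i^2 / H_ii
  = (3.7817)^2/9 + (-5.881)^2/2 + (2.0079)^2/2 + (7.9134)^2/3
  = 1.589 + 17.2931 + 2.0158 + 20.874 = 41.7719
Step 3: Objective decrease = 0.5 * g^T H^(-1) g = 20.886


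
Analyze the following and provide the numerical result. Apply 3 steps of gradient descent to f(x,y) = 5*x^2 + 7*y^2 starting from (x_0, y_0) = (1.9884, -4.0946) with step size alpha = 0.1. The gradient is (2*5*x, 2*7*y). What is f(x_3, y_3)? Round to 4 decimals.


Gradient descent on f(x,y) = 5*x^2 + 7*y^2.
Starting point: (1.9884, -4.0946), alpha = 0.1
Step 1: grad_x = 2*5*1.9884 = 19.884, grad_y = 2*7*-4.0946 = -57.3244
  x_1 = 1.9884 - 0.1*19.884 = -0.0
  y_1 = -4.0946 - 0.1*-57.3244 = 1.6378
Step 2: grad_x = 2*5*-0.0 = -0.0, grad_y = 2*7*1.6378 = 22.9298
  x_2 = -0.0 - 0.1*-0.0 = 0.0
  y_2 = 1.6378 - 0.1*22.9298 = -0.6551
Step 3: grad_x = 2*5*0.0 = 0.0, grad_y = 2*7*-0.6551 = -9.1719
  x_3 = 0.0 - 0.1*0.0 = 0.0
  y_3 = -0.6551 - 0.1*-9.1719 = 0.2621
f(0.0, 0.2621) = 5*0.0^2 + 7*0.2621^2 = 0.4807


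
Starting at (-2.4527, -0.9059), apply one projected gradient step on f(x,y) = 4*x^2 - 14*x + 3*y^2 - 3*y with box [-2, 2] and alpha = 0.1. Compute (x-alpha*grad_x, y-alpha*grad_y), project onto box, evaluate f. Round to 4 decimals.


Step 1: Compute gradient at (-2.4527, -0.9059).
grad_x = 2*4*-2.4527 - 14 = -33.6216
grad_y = 2*3*-0.9059 - 3 = -8.4354
Step 2: Gradient step.
x_raw = -2.4527 - 0.1*-33.6216 = 0.9095
y_raw = -0.9059 - 0.1*-8.4354 = -0.0624
Step 3: Project onto [-2, 2].
x_proj = clip(0.9095) = 0.9095
y_proj = clip(-0.0624) = -0.0624
Step 4: Evaluate f.
f(0.9095, -0.0624) = -9.2252


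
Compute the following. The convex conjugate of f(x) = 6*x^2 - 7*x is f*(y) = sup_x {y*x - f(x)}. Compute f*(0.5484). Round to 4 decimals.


f*(y) = sup_x {y*x - a*x^2 - b*x} = sup_x {(y-b)*x - a*x^2}
FOC: (y - b) - 2a*x = 0 => x* = (y - b)/(2a)
x* = (0.5484 + 7)/(2*6) = 0.629
f*(0.5484) = (y-b)^2/(4a) = (0.5484 + 7)^2/(4*6)
= 56.9783/24 = 2.3741


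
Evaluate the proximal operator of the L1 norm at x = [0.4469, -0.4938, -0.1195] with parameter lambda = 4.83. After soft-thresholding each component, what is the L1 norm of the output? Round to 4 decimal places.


Soft-thresholding with lambda = 4.83:
prox(0.4469) = sign(0.4469)*max(|0.4469| - 4.83, 0) = 0.0
prox(-0.4938) = sign(-0.4938)*max(|-0.4938| - 4.83, 0) = 0.0
prox(-0.1195) = sign(-0.1195)*max(|-0.1195| - 4.83, 0) = 0.0
prox(x) = [0.0, 0.0, 0.0]
||prox(x)||_1 = 0.0 + 0.0 + 0.0 = 0.0


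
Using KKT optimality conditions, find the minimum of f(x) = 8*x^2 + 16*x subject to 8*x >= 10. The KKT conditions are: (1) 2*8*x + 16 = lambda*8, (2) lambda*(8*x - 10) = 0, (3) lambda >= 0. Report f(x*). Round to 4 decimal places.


Step 1: Try lambda = 0 (constraint inactive).
x_unc = -16/(2*8) = -1.0
Check: 8*-1.0 = -8.0 < 10 -- violated!
Step 2: Constraint must be active: 8*x = 10
x* = 10/8 = 1.25
lambda = (2*8*1.25 + 16)/8 = 4.5
Step 3: Compute optimal value.
f(x*) = 8*1.25^2 + 16*1.25 = 32.5


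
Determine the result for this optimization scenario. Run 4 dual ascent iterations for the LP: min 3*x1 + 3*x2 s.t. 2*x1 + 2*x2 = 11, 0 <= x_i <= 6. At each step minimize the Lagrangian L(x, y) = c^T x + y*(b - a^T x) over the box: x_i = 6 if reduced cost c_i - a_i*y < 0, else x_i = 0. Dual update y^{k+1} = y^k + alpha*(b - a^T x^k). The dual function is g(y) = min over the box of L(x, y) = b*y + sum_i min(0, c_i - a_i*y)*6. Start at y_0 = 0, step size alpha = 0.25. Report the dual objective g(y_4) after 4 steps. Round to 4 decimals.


Dual ascent for LP: min 3*x1 + 3*x2, 2*x1 + 2*x2 = 11, 0 <= x_i <= 6
Step 1: y^k = 0.0, reduced costs: (3.0, 3.0)
  x^k = (0.0, 0.0), subgradient = b - a^T x = 11.0
  y^{k+1} = 0.0 + 0.25*11.0 = 2.75
Step 2: y^k = 2.75, reduced costs: (-2.5, -2.5)
  x^k = (6.0, 6.0), subgradient = b - a^T x = -13.0
  y^{k+1} = 2.75 + 0.25*-13.0 = -0.5
Step 3: y^k = -0.5, reduced costs: (4.0, 4.0)
  x^k = (0.0, 0.0), subgradient = b - a^T x = 11.0
  y^{k+1} = -0.5 + 0.25*11.0 = 2.25
Step 4: y^k = 2.25, reduced costs: (-1.5, -1.5)
  x^k = (6.0, 6.0), subgradient = b - a^T x = -13.0
  y^{k+1} = 2.25 + 0.25*-13.0 = -1.0
Dual objective at y_4 = -1.0: reduced costs (5.0, 5.0), box minimizer x = (0.0, 0.0)
g(y_4) = b*y + (c1 - a1*y)*x1 + (c2 - a2*y)*x2 = 11*(-1.0) + 5.0*0.0 + 5.0*0.0 = -11.0 + 0.0 + 0.0 = -11.0


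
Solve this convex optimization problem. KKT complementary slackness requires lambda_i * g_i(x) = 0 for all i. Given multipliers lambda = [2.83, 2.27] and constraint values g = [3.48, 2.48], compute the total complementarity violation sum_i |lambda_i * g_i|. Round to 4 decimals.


KKT complementary slackness check:
lambda_1 * g_1 = 2.83 * 3.48 = 9.8484
lambda_2 * g_2 = 2.27 * 2.48 = 5.6296
Total violation = 9.8484 + 5.6296 = 15.478


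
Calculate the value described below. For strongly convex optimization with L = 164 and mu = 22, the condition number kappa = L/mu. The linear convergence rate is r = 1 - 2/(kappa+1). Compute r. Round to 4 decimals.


Step 1: Compute the condition number.
kappa = L/mu = 164/22 = 7.4545
Step 2: Compute the convergence rate.
r = 1 - 2/(kappa + 1) = 1 - 2*mu/(L + mu) = (L - mu)/(L + mu) = 142/186 = 0.7634


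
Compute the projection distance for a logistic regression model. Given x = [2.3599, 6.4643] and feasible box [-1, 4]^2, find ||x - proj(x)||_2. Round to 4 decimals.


Project each component onto [-1, 4].
clip(2.3599) = 2.3599, clip(6.4643) = 4.0
Projection = [2.3599, 4.0]
Squared diffs: [0.0, 6.0728]
Distance = sqrt(6.0728) = 2.4643


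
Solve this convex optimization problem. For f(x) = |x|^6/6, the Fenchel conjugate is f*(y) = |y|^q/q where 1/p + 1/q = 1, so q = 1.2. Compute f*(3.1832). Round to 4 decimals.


The conjugate exponent q satisfies 1/p + 1/q = 1.
p = 6, so q = 6/(6 - 1) = 1.2
|y|^q = 3.1832^1.2 = 4.0127
f*(3.1832) = 4.0127 / 1.2 = 3.3439


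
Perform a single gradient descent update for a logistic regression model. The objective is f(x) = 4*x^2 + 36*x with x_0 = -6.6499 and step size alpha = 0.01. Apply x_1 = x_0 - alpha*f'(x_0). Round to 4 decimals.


We compute the gradient at x_0 and apply the update.
f'(x) = 8*x + 36
f'(-6.6499) = 8*-6.6499 + 36 = -17.1992
x_1 = -6.6499 - 0.01*-17.1992 = -6.4779


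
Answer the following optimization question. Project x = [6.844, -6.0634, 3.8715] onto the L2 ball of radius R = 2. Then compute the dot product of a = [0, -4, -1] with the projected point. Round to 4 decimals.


Step 1: Compute ||x|| (intermediates to 6 decimals).
||x|| = sqrt(6.844^2 + (-6.0634)^2 + 3.8715^2) = 9.929434
Step 2: Project.
Since ||x|| > R, scale = R/||x|| = 2/9.929434 = 0.201421, proj(x) = scale * x
proj(x) = [1.378525, -1.221296, 0.779801]
Step 3: Dot product.
a^T * proj(x) = 0*1.378525 - 4*(-1.221296) - 1*0.779801 = 4.1054


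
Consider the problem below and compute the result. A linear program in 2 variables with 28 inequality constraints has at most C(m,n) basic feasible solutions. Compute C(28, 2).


Each vertex corresponds to some choice of n active constraints out of m, so the number of vertices is at most C(m, n) = m! / (n!(m-n)!).
m = 28, n = 2
Numerator: 28 * 27
Denominator: 2! = 2
C(28, 2) = 378


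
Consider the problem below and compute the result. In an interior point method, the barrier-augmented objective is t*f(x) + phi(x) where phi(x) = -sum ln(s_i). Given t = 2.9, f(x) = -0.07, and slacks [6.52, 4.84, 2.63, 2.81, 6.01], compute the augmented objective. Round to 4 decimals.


Step 1: Compute log-barrier.
ln values: [1.8749, 1.5769, 0.967, 1.0332, 1.7934]
phi = -(1.8749 + 1.5769 + 0.967 + 1.0332 + 1.7934) = -7.2454
Step 2: Compute augmented objective.
t*f(x) = 2.9*-0.07 = -0.203
Total = -0.203 - 7.2454 = -7.4484


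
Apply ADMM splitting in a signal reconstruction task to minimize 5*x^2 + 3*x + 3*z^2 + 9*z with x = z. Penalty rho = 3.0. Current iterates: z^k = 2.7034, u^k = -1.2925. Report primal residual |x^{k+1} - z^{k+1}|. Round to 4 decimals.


ADMM iteration with rho = 3.0, z^k = 2.7034, u^k = -1.2925
Step 1: x-update.
Minimize 5*x^2 + 3*x + (3.0/2)*(x - 2.7034 - 1.2925)^2
FOC: (2*5 + 3.0)*x = -3 + 3.0*(2.7034 + 1.2925)
x^{k+1} = 0.6914
Step 2: z-update.
Minimize 3*z^2 + 9*z + (3.0/2)*(0.6914 - z - 1.2925)^2
FOC: (2*3 + 3.0)*z = -9 + 3.0*(0.6914 - 1.2925)
z^{k+1} = -1.2004
Step 3: u-update.
u^{k+1} = -1.2925 + 0.6914 + 1.2004 = 0.5992
Step 4: Primal residual = |0.6914 + 1.2004| = 1.8917


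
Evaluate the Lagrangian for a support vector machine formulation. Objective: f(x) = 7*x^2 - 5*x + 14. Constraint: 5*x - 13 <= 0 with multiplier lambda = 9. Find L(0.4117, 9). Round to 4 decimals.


Step 1: Evaluate f(x).
f(0.4117) = 7*0.4117^2 - 5*0.4117 + 14 = 13.128
Step 2: Evaluate g(x).
g(0.4117) = 5*0.4117 - 13 = -10.9415
Step 3: Compute Lagrangian.
L = 13.128 + 9*-10.9415 = -85.3455


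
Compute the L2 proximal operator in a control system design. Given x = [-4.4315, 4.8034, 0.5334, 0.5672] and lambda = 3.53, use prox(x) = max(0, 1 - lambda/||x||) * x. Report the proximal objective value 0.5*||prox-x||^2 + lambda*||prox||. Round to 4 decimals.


Step 1: Compute ||x||.
||x|| = 6.5816
Step 2: Compute scaling factor.
scale = max(0, 1 - 3.53/6.5816) = 0.4637
Step 3: prox(x) = [-2.0547, 2.2271, 0.2473, 0.263]
||prox(x)|| = 3.0516
Step 4: Proximal objective.
0.5*||prox-x||^2 = 6.2305
lambda*||prox|| = 10.7721
Total = 17.0025


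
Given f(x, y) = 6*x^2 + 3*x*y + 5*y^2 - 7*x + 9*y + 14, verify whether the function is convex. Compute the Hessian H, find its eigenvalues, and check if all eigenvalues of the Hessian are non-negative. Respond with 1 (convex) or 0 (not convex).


The Hessian of f(x,y) = 6*x^2 + 3*x*y + 5*y^2 - 7*x + 9*y + 14 is:
H = [[12, 3], [3, 10]]
Trace = 12 + 10 = 22
Determinant = 12*10 - (3)^2 = 111
Discriminant = (22)^2 - 4*111 = 40.0
Eigenvalues: lambda_1 = 7.8377, lambda_2 = 14.1623
The function is convex.

1


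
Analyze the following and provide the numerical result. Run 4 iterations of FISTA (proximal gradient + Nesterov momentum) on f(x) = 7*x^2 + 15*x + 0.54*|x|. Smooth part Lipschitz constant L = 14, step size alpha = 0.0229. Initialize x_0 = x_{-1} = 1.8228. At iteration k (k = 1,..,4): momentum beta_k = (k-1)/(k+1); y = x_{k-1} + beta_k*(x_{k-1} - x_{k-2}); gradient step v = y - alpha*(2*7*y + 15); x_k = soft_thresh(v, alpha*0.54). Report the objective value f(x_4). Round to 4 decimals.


FISTA on f(x) = 7*x^2 + 15*x + 0.54*|x|
L = 14, alpha = 0.0229
Iteration 1: beta = 0.0, y = 1.8228 + 0.0*(1.8228 - 1.8228) = 1.8228
  grad(y) = 40.5192, v = y - alpha*grad = 0.8949
  prox(v) = soft_thresh(0.8949, 0.0124) = 0.8825
Iteration 2: beta = 0.3333, y = 0.8825 + 0.3333*(0.8825 - 1.8228) = 0.5691
  grad(y) = 22.9678, v = y - alpha*grad = 0.0432
  prox(v) = soft_thresh(0.0432, 0.0124) = 0.0308
Iteration 3: beta = 0.5, y = 0.0308 + 0.5*(0.0308 - 0.8825) = -0.3951
  grad(y) = 9.4689, v = y - alpha*grad = -0.6119
  prox(v) = soft_thresh(-0.6119, 0.0124) = -0.5995
Iteration 4: beta = 0.6, y = -0.5995 + 0.6*(-0.5995 - 0.0308) = -0.9778
  grad(y) = 1.3114, v = y - alpha*grad = -1.0078
  prox(v) = soft_thresh(-1.0078, 0.0124) = -0.9954
f(x_4) = 7*(-0.9954)^2 + 15*(-0.9954) + 0.54*|-0.9954| = -7.4577


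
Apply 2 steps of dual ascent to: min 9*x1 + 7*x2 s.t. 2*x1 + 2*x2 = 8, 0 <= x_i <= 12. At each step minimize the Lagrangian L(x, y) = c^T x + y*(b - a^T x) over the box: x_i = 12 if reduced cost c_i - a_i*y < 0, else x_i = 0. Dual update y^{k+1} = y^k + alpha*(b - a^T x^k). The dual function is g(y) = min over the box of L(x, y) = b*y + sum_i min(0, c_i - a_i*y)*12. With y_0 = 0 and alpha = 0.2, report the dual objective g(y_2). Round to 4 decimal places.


Dual ascent for LP: min 9*x1 + 7*x2, 2*x1 + 2*x2 = 8, 0 <= x_i <= 12
Step 1: y^k = 0.0, reduced costs: (9.0, 7.0)
  x^k = (0.0, 0.0), subgradient = b - a^T x = 8.0
  y^{k+1} = 0.0 + 0.2*8.0 = 1.6
Step 2: y^k = 1.6, reduced costs: (5.8, 3.8)
  x^k = (0.0, 0.0), subgradient = b - a^T x = 8.0
  y^{k+1} = 1.6 + 0.2*8.0 = 3.2
Dual objective at y_2 = 3.2: reduced costs (2.6, 0.6), box minimizer x = (0.0, 0.0)
g(y_2) = b*y + (c1 - a1*y)*x1 + (c2 - a2*y)*x2 = 8*3.2 + 2.6*0.0 + 0.6*0.0 = 25.6 + 0.0 + 0.0 = 25.6


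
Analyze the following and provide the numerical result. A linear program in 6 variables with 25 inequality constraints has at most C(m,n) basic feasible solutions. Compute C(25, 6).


Each vertex corresponds to some choice of n active constraints out of m, so the number of vertices is at most C(m, n) = m! / (n!(m-n)!).
m = 25, n = 6
Numerator: 25 * 24 * 23 * 22 * 21 * 20
Denominator: 6! = 720
C(25, 6) = 177100


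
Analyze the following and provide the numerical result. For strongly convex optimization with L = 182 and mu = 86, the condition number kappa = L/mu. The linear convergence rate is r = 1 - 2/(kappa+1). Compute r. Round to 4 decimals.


Step 1: Compute the condition number.
kappa = L/mu = 182/86 = 2.1163
Step 2: Compute the convergence rate.
r = 1 - 2/(kappa + 1) = 1 - 2*mu/(L + mu) = (L - mu)/(L + mu) = 96/268 = 0.3582


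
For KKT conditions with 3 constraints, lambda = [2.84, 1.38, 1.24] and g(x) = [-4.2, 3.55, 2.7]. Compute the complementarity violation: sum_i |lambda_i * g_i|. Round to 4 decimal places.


KKT complementary slackness check:
lambda_1 * g_1 = 2.84 * -4.2 = -11.928
lambda_2 * g_2 = 1.38 * 3.55 = 4.899
lambda_3 * g_3 = 1.24 * 2.7 = 3.348
Total violation = 11.928 + 4.899 + 3.348 = 20.175


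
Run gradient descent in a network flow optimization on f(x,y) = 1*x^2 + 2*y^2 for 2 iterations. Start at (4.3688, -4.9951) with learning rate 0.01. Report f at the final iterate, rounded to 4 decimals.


Gradient descent on f(x,y) = 1*x^2 + 2*y^2.
Starting point: (4.3688, -4.9951), alpha = 0.01
Step 1: grad_x = 2*1*4.3688 = 8.7376, grad_y = 2*2*-4.9951 = -19.9804
  x_1 = 4.3688 - 0.01*8.7376 = 4.2814
  y_1 = -4.9951 - 0.01*-19.9804 = -4.7953
Step 2: grad_x = 2*1*4.2814 = 8.5628, grad_y = 2*2*-4.7953 = -19.1812
  x_2 = 4.2814 - 0.01*8.5628 = 4.1958
  y_2 = -4.7953 - 0.01*-19.1812 = -4.6035
f(4.1958, -4.6035) = 1*4.1958^2 + 2*(-4.6035)^2 = 59.9888


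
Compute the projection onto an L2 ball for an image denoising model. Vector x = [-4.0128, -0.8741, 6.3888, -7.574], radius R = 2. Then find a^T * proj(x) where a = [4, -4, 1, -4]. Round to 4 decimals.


Step 1: Compute ||x|| (intermediates to 6 decimals).
||x|| = sqrt((-4.0128)^2 + (-0.8741)^2 + 6.3888^2 + (-7.574)^2) = 10.726083
Step 2: Project.
Since ||x|| > R, scale = R/||x|| = 2/10.726083 = 0.186461, proj(x) = scale * x
proj(x) = [-0.748231, -0.162986, 1.191262, -1.412256]
Step 3: Dot product.
a^T * proj(x) = 4*(-0.748231) - 4*(-0.162986) + 1*1.191262 - 4*(-1.412256) = 4.4993
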